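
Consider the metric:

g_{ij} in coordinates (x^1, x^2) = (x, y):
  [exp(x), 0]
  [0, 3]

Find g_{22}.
With x^1 = x, x^2 = y, g_{22} = g_{yy} is the row-2, column-2 entry of the matrix.
g_{22} = 3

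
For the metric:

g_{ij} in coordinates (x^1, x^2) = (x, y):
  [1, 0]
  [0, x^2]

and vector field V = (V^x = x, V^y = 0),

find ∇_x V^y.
Non-zero Christoffel symbols:
Γ^x_{y y} = -x
Γ^y_{x y} = 1/x
∇_x V^y = ∂_x V^y + Γ^y_{x j} V^j
  = (0) + (0)(x) + (1/x)(0)
  = 0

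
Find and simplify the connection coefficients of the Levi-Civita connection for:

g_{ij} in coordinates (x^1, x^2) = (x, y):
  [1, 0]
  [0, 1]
Using Γ^k_{ij} = (1/2) g^{km} (∂_i g_{mj} + ∂_j g_{mi} - ∂_m g_{ij}); the metric is diagonal, so only the m = k term contributes.
Every metric component is constant, so all ∂_m g_{ij} = 0 and every Christoffel symbol vanishes.
All Christoffel symbols are zero.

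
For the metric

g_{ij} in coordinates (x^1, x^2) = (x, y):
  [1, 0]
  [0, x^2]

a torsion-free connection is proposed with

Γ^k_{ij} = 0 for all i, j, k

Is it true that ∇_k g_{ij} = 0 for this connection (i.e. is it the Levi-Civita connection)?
Using ∇_k g_{ij} = ∂_k g_{ij} - Γ^m_{ki} g_{mj} - Γ^m_{kj} g_{im}:
∇_x g_{yy} = (2*x) - (0) - (0) = 2*x ≠ 0
So the connection is not metric compatible (it is not the Levi-Civita connection).
No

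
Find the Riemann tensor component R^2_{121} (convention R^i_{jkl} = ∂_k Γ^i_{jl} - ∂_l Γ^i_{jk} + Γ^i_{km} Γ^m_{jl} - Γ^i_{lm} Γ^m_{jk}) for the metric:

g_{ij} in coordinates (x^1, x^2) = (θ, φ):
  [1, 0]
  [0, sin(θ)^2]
Non-zero Christoffel symbols (Γ^k_{ij} = Γ^k_{ji}):
Γ^θ_{φ φ} = -sin(2*θ)/2
Γ^φ_{θ φ} = 1/tan(θ)
R^φ_{θ φ θ} = ∂_φ Γ^φ_{θ θ} - ∂_θ Γ^φ_{θ φ} + Γ^φ_{φ m} Γ^m_{θ θ} - Γ^φ_{θ m} Γ^m_{θ φ}
  = (0) - (-1/sin(θ)^2) + (0) - (1/tan(θ)^2) = 1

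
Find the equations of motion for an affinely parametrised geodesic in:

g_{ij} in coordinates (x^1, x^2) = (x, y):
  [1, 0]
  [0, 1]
Geodesic equation: d^2x^k/dλ^2 + Γ^k_{ij} (dx^i/dλ)(dx^j/dλ) = 0.
All Christoffel symbols vanish, so the geodesics are straight lines:
d^2x/dλ^2 = 0
d^2y/dλ^2 = 0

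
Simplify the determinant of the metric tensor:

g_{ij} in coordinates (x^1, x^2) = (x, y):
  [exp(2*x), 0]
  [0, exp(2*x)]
For a 2×2 metric: det(g) = g_{11}·g_{22} - g_{12}·g_{21}
= (exp(2*x))·(exp(2*x)) - (0)·(0)
= exp(4*x) - 0
det(g) = exp(4*x)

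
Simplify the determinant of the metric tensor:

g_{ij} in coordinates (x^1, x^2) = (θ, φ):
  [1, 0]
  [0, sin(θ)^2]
For a 2×2 metric: det(g) = g_{11}·g_{22} - g_{12}·g_{21}
= (1)·(sin(θ)^2) - (0)·(0)
= sin(θ)^2 - 0
det(g) = sin(θ)^2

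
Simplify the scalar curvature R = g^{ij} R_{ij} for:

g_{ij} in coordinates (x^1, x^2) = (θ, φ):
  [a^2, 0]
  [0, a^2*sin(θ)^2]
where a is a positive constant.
Non-zero Christoffel symbols (Γ^k_{ij} = Γ^k_{ji}):
Γ^θ_{φ φ} = -sin(2*θ)/2
Γ^φ_{θ φ} = 1/tan(θ)
Ricci tensor (R_{ij} = R^k_{ikj}): R_{θθ} = 1, R_{θφ} = 0, R_{φφ} = sin(θ)^2
Inverse metric: g^{θθ} = 1/a^2, g^{φφ} = 1/(a^2*sin(θ)^2)
R = g^{ij} R_{ij} = (1/a^2)(1) + (1/(a^2*sin(θ)^2))(sin(θ)^2) = 2/a^2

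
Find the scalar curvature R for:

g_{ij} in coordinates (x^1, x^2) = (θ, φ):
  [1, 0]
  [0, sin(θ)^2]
Non-zero Christoffel symbols (Γ^k_{ij} = Γ^k_{ji}):
Γ^θ_{φ φ} = -sin(2*θ)/2
Γ^φ_{θ φ} = 1/tan(θ)
Ricci tensor (R_{ij} = R^k_{ikj}): R_{θθ} = 1, R_{θφ} = 0, R_{φφ} = sin(θ)^2
Inverse metric: g^{θθ} = 1, g^{φφ} = 1/sin(θ)^2
R = g^{ij} R_{ij} = (1)(1) + (1/sin(θ)^2)(sin(θ)^2) = 2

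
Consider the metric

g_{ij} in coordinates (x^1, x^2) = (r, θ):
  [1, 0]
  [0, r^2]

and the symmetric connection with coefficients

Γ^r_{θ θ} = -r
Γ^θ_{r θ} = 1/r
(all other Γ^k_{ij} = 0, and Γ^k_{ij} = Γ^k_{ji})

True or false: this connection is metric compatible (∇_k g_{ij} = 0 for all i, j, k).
Using ∇_k g_{ij} = ∂_k g_{ij} - Γ^m_{ki} g_{mj} - Γ^m_{kj} g_{im}:
e.g. ∇_r g_{θθ} = (2*r) - (r) - (r) = 0
Every component ∇_k g_{ij} vanishes: the connection is metric compatible.
True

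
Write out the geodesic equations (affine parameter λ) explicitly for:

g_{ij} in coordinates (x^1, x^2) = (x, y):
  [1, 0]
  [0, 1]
Geodesic equation: d^2x^k/dλ^2 + Γ^k_{ij} (dx^i/dλ)(dx^j/dλ) = 0.
All Christoffel symbols vanish, so the geodesics are straight lines:
d^2x/dλ^2 = 0
d^2y/dλ^2 = 0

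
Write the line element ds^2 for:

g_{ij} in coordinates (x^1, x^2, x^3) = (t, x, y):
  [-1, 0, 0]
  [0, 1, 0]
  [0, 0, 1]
ds^2 = g_{ij} dx^i dx^j; only the non-zero components contribute.
ds^2 = -dt^2 + dx^2 + dy^2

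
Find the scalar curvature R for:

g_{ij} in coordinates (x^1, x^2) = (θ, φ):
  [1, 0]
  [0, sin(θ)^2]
Non-zero Christoffel symbols (Γ^k_{ij} = Γ^k_{ji}):
Γ^θ_{φ φ} = -sin(2*θ)/2
Γ^φ_{θ φ} = 1/tan(θ)
Ricci tensor (R_{ij} = R^k_{ikj}): R_{θθ} = 1, R_{θφ} = 0, R_{φφ} = sin(θ)^2
Inverse metric: g^{θθ} = 1, g^{φφ} = 1/sin(θ)^2
R = g^{ij} R_{ij} = (1)(1) + (1/sin(θ)^2)(sin(θ)^2) = 2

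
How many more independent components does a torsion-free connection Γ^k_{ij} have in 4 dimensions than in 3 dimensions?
Independent components in n dimensions: n × n(n+1)/2 = n^2(n+1)/2.
4D: 4 × 10 = 40
3D: 3 × 6 = 18
Difference = 40 - 18 = 22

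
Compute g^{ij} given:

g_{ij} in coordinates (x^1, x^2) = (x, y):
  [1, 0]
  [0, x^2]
The metric is diagonal, so g^{ij} is diagonal with entries 1/g_{ii}: diag(1, 1/(x^2)).
g^{ij}:
  [1, 0]
  [0, 1/x^2]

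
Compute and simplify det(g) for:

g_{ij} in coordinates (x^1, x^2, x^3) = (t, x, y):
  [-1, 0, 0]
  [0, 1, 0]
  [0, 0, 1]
Diagonal metric: det(g) = g_{11}·g_{22}·g_{33}
= (-1)·(1)·(1)
det(g) = -1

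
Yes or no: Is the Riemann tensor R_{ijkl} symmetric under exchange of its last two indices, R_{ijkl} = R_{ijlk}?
It is antisymmetric in the last pair: R_{ijkl} = -R_{ijlk}.
No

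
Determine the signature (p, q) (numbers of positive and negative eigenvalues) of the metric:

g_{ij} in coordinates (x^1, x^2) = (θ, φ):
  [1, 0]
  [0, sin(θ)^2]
The metric is diagonal, so its eigenvalues are the diagonal entries: 1, sin(θ)^2 (at a generic point, where coordinate-dependent entries are positive).
2 positive, 0 negative.
(2, 0) - Riemannian (positive definite)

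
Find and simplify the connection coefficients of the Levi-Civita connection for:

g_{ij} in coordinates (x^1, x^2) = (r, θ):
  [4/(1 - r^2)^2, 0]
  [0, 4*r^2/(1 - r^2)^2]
Using Γ^k_{ij} = (1/2) g^{km} (∂_i g_{mj} + ∂_j g_{mi} - ∂_m g_{ij}); the metric is diagonal, so only the m = k term contributes.
Non-zero symbols (using the symmetry Γ^k_{ij} = Γ^k_{ji}):
Γ^r_{r r} = (1/2) g^{rr} (∂_r g_{rr} + ∂_r g_{rr} - ∂_r g_{rr}) = (1/2)((1 - r^2)^2/4)((16*r/(1 - r^2)^3) + (16*r/(1 - r^2)^3) - (16*r/(1 - r^2)^3)) = 2*r/(1 - r^2)
Γ^r_{θ θ} = (1/2) g^{rr} (∂_θ g_{rθ} + ∂_θ g_{rθ} - ∂_r g_{θθ}) = (1/2)((1 - r^2)^2/4)((0) + (0) - (-8*(r^3 + r)/(r^2 - 1)^3)) = (r^3 + r)/(r^2 - 1)
Γ^θ_{r θ} = (1/2) g^{θθ} (∂_r g_{θθ} + ∂_θ g_{θr} - ∂_θ g_{rθ}) = (1/2)((1 - r^2)^2/(4*r^2))((-8*(r^3 + r)/(r^2 - 1)^3) + (0) - (0)) = (-r^2 - 1)/(r^3 - r)
All other Christoffel symbols are zero.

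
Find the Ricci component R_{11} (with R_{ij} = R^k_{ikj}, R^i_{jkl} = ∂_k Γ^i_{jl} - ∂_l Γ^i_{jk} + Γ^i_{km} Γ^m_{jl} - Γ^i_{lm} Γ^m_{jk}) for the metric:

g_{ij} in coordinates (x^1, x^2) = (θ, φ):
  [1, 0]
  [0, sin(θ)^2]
Non-zero Christoffel symbols (Γ^k_{ij} = Γ^k_{ji}):
Γ^θ_{φ φ} = -sin(2*θ)/2
Γ^φ_{θ φ} = 1/tan(θ)
R^θ_{θ θ θ} = 0 (a repeated index in an antisymmetric pair)
R^φ_{θ φ θ} = ∂_φ Γ^φ_{θ θ} - ∂_θ Γ^φ_{θ φ} + Γ^φ_{φ m} Γ^m_{θ θ} - Γ^φ_{θ m} Γ^m_{θ φ}
  = (0) - (-1/sin(θ)^2) + (0) - (1/tan(θ)^2) = 1
R_{θθ} = R^θ_{θ θ θ} + R^φ_{θ φ θ} = (0) + (1) = 1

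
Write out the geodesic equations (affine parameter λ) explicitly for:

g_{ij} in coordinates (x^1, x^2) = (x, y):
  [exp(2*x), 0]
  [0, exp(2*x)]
Geodesic equation: d^2x^k/dλ^2 + Γ^k_{ij} (dx^i/dλ)(dx^j/dλ) = 0.
Non-zero Christoffel symbols:
Γ^x_{x x} = 1
Γ^x_{y y} = -1
Γ^y_{x y} = 1
Substituting (the symmetric pair Γ^k_{ij}, Γ^k_{ji} combines into a factor 2):
d^2x/dλ^2 + (dx/dλ)^2 - (dy/dλ)^2 = 0
d^2y/dλ^2 + 2 (dx/dλ)(dy/dλ) = 0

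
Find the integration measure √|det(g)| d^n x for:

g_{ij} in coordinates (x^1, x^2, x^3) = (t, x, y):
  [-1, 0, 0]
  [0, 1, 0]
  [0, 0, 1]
det(g) = -1
√|det(g)| = 1
Volume element: dV = 1 dt dx dy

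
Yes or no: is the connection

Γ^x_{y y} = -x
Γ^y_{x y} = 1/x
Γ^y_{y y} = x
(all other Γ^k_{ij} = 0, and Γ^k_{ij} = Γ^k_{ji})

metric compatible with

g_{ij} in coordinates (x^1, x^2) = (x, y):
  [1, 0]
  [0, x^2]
Using ∇_k g_{ij} = ∂_k g_{ij} - Γ^m_{ki} g_{mj} - Γ^m_{kj} g_{im}:
∇_y g_{yy} = (0) - (x^3) - (x^3) = -2*x^3 ≠ 0
So the connection is not metric compatible (it is not the Levi-Civita connection).
No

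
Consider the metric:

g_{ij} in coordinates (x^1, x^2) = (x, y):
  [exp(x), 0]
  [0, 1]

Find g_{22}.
With x^1 = x, x^2 = y, g_{22} = g_{yy} is the row-2, column-2 entry of the matrix.
g_{22} = 1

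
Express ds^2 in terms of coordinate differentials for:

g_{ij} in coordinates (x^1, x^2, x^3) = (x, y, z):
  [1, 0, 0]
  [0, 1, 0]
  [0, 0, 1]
ds^2 = g_{ij} dx^i dx^j; only the non-zero components contribute.
ds^2 = dx^2 + dy^2 + dz^2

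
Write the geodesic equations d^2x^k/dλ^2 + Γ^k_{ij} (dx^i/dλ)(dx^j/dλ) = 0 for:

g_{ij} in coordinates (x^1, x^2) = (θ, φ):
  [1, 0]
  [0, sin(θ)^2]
Geodesic equation: d^2x^k/dλ^2 + Γ^k_{ij} (dx^i/dλ)(dx^j/dλ) = 0.
Non-zero Christoffel symbols:
Γ^θ_{φ φ} = -sin(2*θ)/2
Γ^φ_{θ φ} = 1/tan(θ)
Substituting (the symmetric pair Γ^k_{ij}, Γ^k_{ji} combines into a factor 2):
d^2θ/dλ^2 - (sin(2*θ)/2) (dφ/dλ)^2 = 0
d^2φ/dλ^2 + (2/tan(θ)) (dθ/dλ)(dφ/dλ) = 0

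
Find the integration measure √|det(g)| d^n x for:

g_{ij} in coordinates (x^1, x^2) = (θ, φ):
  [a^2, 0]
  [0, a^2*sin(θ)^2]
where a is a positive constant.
det(g) = a^4*sin(θ)^2
√|det(g)| = a^2*sin(θ) (taking 0 < θ < π so that |sin(θ)| = sin(θ))
Volume element: dV = a^2*sin(θ) dθ dφ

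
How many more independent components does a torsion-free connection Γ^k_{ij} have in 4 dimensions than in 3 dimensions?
Independent components in n dimensions: n × n(n+1)/2 = n^2(n+1)/2.
4D: 4 × 10 = 40
3D: 3 × 6 = 18
Difference = 40 - 18 = 22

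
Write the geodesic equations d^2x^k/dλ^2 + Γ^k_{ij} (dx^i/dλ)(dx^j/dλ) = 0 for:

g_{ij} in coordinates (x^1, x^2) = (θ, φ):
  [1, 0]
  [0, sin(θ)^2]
Geodesic equation: d^2x^k/dλ^2 + Γ^k_{ij} (dx^i/dλ)(dx^j/dλ) = 0.
Non-zero Christoffel symbols:
Γ^θ_{φ φ} = -sin(2*θ)/2
Γ^φ_{θ φ} = 1/tan(θ)
Substituting (the symmetric pair Γ^k_{ij}, Γ^k_{ji} combines into a factor 2):
d^2θ/dλ^2 - (sin(2*θ)/2) (dφ/dλ)^2 = 0
d^2φ/dλ^2 + (2/tan(θ)) (dθ/dλ)(dφ/dλ) = 0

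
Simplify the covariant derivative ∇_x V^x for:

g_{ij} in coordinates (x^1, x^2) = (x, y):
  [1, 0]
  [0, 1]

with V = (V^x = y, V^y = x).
All Christoffel symbols are zero.
∇_x V^x = ∂_x V^x + Γ^x_{x j} V^j
  = (0) + (0)(y) + (0)(x)
  = 0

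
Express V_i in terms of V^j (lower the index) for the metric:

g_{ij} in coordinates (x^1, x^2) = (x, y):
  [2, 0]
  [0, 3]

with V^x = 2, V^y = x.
V_i = g_{ij} V^j:
V_x = (2)(2) + (0)(x) = 4
V_y = (0)(2) + (3)(x) = 3*x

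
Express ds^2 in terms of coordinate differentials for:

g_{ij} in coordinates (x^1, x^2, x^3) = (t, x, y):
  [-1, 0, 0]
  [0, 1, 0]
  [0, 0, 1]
ds^2 = g_{ij} dx^i dx^j; only the non-zero components contribute.
ds^2 = -dt^2 + dx^2 + dy^2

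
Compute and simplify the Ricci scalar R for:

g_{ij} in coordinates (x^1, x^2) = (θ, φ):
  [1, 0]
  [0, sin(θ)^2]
Non-zero Christoffel symbols (Γ^k_{ij} = Γ^k_{ji}):
Γ^θ_{φ φ} = -sin(2*θ)/2
Γ^φ_{θ φ} = 1/tan(θ)
Ricci tensor (R_{ij} = R^k_{ikj}): R_{θθ} = 1, R_{θφ} = 0, R_{φφ} = sin(θ)^2
Inverse metric: g^{θθ} = 1, g^{φφ} = 1/sin(θ)^2
R = g^{ij} R_{ij} = (1)(1) + (1/sin(θ)^2)(sin(θ)^2) = 2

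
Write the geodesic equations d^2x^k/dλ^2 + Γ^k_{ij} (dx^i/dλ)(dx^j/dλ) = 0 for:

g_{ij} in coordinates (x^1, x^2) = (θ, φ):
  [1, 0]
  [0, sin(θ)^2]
Geodesic equation: d^2x^k/dλ^2 + Γ^k_{ij} (dx^i/dλ)(dx^j/dλ) = 0.
Non-zero Christoffel symbols:
Γ^θ_{φ φ} = -sin(2*θ)/2
Γ^φ_{θ φ} = 1/tan(θ)
Substituting (the symmetric pair Γ^k_{ij}, Γ^k_{ji} combines into a factor 2):
d^2θ/dλ^2 - (sin(2*θ)/2) (dφ/dλ)^2 = 0
d^2φ/dλ^2 + (2/tan(θ)) (dθ/dλ)(dφ/dλ) = 0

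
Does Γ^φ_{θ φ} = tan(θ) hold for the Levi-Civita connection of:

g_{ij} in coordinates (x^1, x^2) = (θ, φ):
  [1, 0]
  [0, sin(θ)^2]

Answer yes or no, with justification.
Γ^φ_{θ φ} = (1/2) g^{φφ} (∂_θ g_{φφ} + ∂_φ g_{φθ} - ∂_φ g_{θφ}) = (1/2)(1/sin(θ)^2)((sin(2*θ)) + (0) - (0)) = 1/tan(θ)
This differs from the proposed value tan(θ).
No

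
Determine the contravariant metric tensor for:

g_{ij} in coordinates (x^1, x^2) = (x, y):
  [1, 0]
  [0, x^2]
The metric is diagonal, so g^{ij} is diagonal with entries 1/g_{ii}: diag(1, 1/(x^2)).
g^{ij}:
  [1, 0]
  [0, 1/x^2]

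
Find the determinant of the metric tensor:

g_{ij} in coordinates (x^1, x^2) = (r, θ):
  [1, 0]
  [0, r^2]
For a 2×2 metric: det(g) = g_{11}·g_{22} - g_{12}·g_{21}
= (1)·(r^2) - (0)·(0)
= r^2 - 0
det(g) = r^2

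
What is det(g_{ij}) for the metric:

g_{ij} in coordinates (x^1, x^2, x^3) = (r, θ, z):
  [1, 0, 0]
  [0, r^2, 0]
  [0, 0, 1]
Diagonal metric: det(g) = g_{11}·g_{22}·g_{33}
= (1)·(r^2)·(1)
det(g) = r^2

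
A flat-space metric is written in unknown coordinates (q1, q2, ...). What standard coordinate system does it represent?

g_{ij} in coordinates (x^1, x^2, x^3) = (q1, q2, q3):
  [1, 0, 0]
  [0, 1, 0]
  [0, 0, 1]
All components are constant and the metric is the identity, i.e. orthonormal rectilinear coordinates.
Cartesian (3D) coordinates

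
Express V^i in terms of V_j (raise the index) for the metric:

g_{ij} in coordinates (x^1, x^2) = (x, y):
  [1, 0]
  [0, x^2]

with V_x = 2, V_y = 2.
Inverse metric (diagonal): g^{xx} = 1, g^{yy} = 1/x^2
V^i = g^{ij} V_j:
V^x = (1)(2) + (0)(2) = 2
V^y = (0)(2) + (1/x^2)(2) = 2/x^2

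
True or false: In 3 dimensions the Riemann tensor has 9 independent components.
n^2(n^2-1)/12 = 9·8/12 = 6 independent components for n = 3.
False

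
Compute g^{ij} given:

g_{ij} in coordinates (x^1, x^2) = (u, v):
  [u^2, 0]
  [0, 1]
The metric is diagonal, so g^{ij} is diagonal with entries 1/g_{ii}: diag(1/(u^2), 1).
g^{ij}:
  [1/u^2, 0]
  [0, 1]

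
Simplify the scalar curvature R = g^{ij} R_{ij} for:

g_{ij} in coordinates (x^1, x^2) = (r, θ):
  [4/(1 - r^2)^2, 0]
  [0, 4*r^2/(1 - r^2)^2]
Non-zero Christoffel symbols (Γ^k_{ij} = Γ^k_{ji}):
Γ^r_{r r} = 2*r/(1 - r^2)
Γ^r_{θ θ} = (r^3 + r)/(r^2 - 1)
Γ^θ_{r θ} = (-r^2 - 1)/(r^3 - r)
Ricci tensor (R_{ij} = R^k_{ikj}): R_{rr} = -4/(r^2 - 1)^2, R_{rθ} = 0, R_{θθ} = -4*r^2/(r^2 - 1)^2
Inverse metric: g^{rr} = (1 - r^2)^2/4, g^{θθ} = (1 - r^2)^2/(4*r^2)
R = g^{ij} R_{ij} = ((1 - r^2)^2/4)(-4/(r^2 - 1)^2) + ((1 - r^2)^2/(4*r^2))(-4*r^2/(r^2 - 1)^2) = -2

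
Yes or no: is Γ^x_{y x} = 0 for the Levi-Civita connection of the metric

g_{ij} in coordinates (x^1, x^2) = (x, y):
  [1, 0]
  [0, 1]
Γ^x_{y x} = (1/2) g^{xx} (∂_y g_{xx} + ∂_x g_{xy} - ∂_x g_{yx}) = (1/2)(1)((0) + (0) - (0)) = 0
This equals the proposed value 0.
Yes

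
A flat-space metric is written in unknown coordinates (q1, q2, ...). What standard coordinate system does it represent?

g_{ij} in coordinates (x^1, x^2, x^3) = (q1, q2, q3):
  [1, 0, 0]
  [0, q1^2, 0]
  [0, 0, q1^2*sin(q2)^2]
The line element ds^2 = dq1^2 + q1^2 dq2^2 + q1^2 sin(q2)^2 dq3^2 is dr^2 + r^2 dθ^2 + r^2 sin(θ)^2 dφ^2 with q1 = r, q2 = θ, q3 = φ.
spherical coordinates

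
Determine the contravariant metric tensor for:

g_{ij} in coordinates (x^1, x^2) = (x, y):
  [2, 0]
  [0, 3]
The metric is diagonal, so g^{ij} is diagonal with entries 1/g_{ii}: diag(1/2, 1/3).
g^{ij}:
  [1/2, 0]
  [0, 1/3]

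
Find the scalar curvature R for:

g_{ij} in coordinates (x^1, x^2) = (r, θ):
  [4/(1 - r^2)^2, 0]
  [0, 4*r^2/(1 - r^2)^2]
Non-zero Christoffel symbols (Γ^k_{ij} = Γ^k_{ji}):
Γ^r_{r r} = 2*r/(1 - r^2)
Γ^r_{θ θ} = (r^3 + r)/(r^2 - 1)
Γ^θ_{r θ} = (-r^2 - 1)/(r^3 - r)
Ricci tensor (R_{ij} = R^k_{ikj}): R_{rr} = -4/(r^2 - 1)^2, R_{rθ} = 0, R_{θθ} = -4*r^2/(r^2 - 1)^2
Inverse metric: g^{rr} = (1 - r^2)^2/4, g^{θθ} = (1 - r^2)^2/(4*r^2)
R = g^{ij} R_{ij} = ((1 - r^2)^2/4)(-4/(r^2 - 1)^2) + ((1 - r^2)^2/(4*r^2))(-4*r^2/(r^2 - 1)^2) = -2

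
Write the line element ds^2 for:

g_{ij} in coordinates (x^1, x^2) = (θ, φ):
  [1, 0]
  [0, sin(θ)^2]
ds^2 = g_{ij} dx^i dx^j; only the non-zero components contribute.
ds^2 = dθ^2 + sin(θ)^2 dφ^2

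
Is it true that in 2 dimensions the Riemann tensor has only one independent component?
The number of independent components is n^2(n^2-1)/12 = 4·3/12 = 1 for n = 2 (e.g. R_{1212}).
Yes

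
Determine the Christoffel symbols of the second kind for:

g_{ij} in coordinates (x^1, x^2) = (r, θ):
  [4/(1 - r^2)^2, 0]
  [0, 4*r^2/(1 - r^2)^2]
Using Γ^k_{ij} = (1/2) g^{km} (∂_i g_{mj} + ∂_j g_{mi} - ∂_m g_{ij}); the metric is diagonal, so only the m = k term contributes.
Non-zero symbols (using the symmetry Γ^k_{ij} = Γ^k_{ji}):
Γ^r_{r r} = (1/2) g^{rr} (∂_r g_{rr} + ∂_r g_{rr} - ∂_r g_{rr}) = (1/2)((1 - r^2)^2/4)((16*r/(1 - r^2)^3) + (16*r/(1 - r^2)^3) - (16*r/(1 - r^2)^3)) = 2*r/(1 - r^2)
Γ^r_{θ θ} = (1/2) g^{rr} (∂_θ g_{rθ} + ∂_θ g_{rθ} - ∂_r g_{θθ}) = (1/2)((1 - r^2)^2/4)((0) + (0) - (-8*(r^3 + r)/(r^2 - 1)^3)) = (r^3 + r)/(r^2 - 1)
Γ^θ_{r θ} = (1/2) g^{θθ} (∂_r g_{θθ} + ∂_θ g_{θr} - ∂_θ g_{rθ}) = (1/2)((1 - r^2)^2/(4*r^2))((-8*(r^3 + r)/(r^2 - 1)^3) + (0) - (0)) = (-r^2 - 1)/(r^3 - r)
All other Christoffel symbols are zero.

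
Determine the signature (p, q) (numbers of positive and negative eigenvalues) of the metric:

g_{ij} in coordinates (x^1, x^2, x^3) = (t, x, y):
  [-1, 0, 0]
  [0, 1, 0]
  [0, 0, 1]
The metric is diagonal, so its eigenvalues are the diagonal entries: -1, 1, 1 (at a generic point, where coordinate-dependent entries are positive).
2 positive, 1 negative.
(2, 1) - Lorentzian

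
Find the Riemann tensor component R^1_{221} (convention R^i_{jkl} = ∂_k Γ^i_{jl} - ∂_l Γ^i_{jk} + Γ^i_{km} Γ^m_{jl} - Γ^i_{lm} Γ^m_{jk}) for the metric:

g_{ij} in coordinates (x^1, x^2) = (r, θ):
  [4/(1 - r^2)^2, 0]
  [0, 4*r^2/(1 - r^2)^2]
Non-zero Christoffel symbols (Γ^k_{ij} = Γ^k_{ji}):
Γ^r_{r r} = 2*r/(1 - r^2)
Γ^r_{θ θ} = (r^3 + r)/(r^2 - 1)
Γ^θ_{r θ} = (-r^2 - 1)/(r^3 - r)
R^r_{θ θ r} = ∂_θ Γ^r_{θ r} - ∂_r Γ^r_{θ θ} + Γ^r_{θ m} Γ^m_{θ r} - Γ^r_{r m} Γ^m_{θ θ}
  = (0) - ((r^4 - 4*r^2 - 1)/(r^2 - 1)^2) + (-(r^2 + 1)^2/(r^2 - 1)^2) - (-2*r^2*(r^2 + 1)/(r^2 - 1)^2) = 4*r^2/(r^2 - 1)^2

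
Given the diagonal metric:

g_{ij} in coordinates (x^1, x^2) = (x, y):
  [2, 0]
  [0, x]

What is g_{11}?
With x^1 = x, x^2 = y, g_{11} = g_{xx} is the row-1, column-1 entry of the matrix.
g_{11} = 2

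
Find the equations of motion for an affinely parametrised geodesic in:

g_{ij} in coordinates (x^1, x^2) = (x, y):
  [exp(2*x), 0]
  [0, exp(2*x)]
Geodesic equation: d^2x^k/dλ^2 + Γ^k_{ij} (dx^i/dλ)(dx^j/dλ) = 0.
Non-zero Christoffel symbols:
Γ^x_{x x} = 1
Γ^x_{y y} = -1
Γ^y_{x y} = 1
Substituting (the symmetric pair Γ^k_{ij}, Γ^k_{ji} combines into a factor 2):
d^2x/dλ^2 + (dx/dλ)^2 - (dy/dλ)^2 = 0
d^2y/dλ^2 + 2 (dx/dλ)(dy/dλ) = 0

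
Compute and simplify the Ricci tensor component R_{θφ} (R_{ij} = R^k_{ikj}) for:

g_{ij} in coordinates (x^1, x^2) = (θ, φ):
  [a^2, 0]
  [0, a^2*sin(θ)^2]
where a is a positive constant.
Non-zero Christoffel symbols (Γ^k_{ij} = Γ^k_{ji}):
Γ^θ_{φ φ} = -sin(2*θ)/2
Γ^φ_{θ φ} = 1/tan(θ)
R^θ_{θ θ φ} = 0 (a repeated index in an antisymmetric pair)
R^φ_{θ φ φ} = 0 (a repeated index in an antisymmetric pair)
R_{θφ} = R^θ_{θ θ φ} + R^φ_{θ φ φ} = (0) + (0) = 0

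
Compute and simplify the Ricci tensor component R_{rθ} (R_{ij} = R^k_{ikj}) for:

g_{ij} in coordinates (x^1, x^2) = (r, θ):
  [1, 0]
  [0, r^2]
Non-zero Christoffel symbols (Γ^k_{ij} = Γ^k_{ji}):
Γ^r_{θ θ} = -r
Γ^θ_{r θ} = 1/r
R^r_{r r θ} = 0 (a repeated index in an antisymmetric pair)
R^θ_{r θ θ} = 0 (a repeated index in an antisymmetric pair)
R_{rθ} = R^r_{r r θ} + R^θ_{r θ θ} = (0) + (0) = 0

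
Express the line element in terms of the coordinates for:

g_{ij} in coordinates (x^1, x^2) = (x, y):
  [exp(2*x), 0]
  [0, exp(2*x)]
ds^2 = g_{ij} dx^i dx^j; only the non-zero components contribute.
ds^2 = exp(2*x) dx^2 + exp(2*x) dy^2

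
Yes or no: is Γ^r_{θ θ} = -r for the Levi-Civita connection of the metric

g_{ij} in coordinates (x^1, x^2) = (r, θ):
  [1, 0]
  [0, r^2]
Γ^r_{θ θ} = (1/2) g^{rr} (∂_θ g_{rθ} + ∂_θ g_{rθ} - ∂_r g_{θθ}) = (1/2)(1)((0) + (0) - (2*r)) = -r
This equals the proposed value -r.
Yes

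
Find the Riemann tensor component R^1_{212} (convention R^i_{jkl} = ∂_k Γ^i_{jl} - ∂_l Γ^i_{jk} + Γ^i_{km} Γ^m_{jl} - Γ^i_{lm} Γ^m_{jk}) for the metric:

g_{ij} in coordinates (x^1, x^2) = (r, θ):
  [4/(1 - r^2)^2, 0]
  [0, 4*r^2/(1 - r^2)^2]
Non-zero Christoffel symbols (Γ^k_{ij} = Γ^k_{ji}):
Γ^r_{r r} = 2*r/(1 - r^2)
Γ^r_{θ θ} = (r^3 + r)/(r^2 - 1)
Γ^θ_{r θ} = (-r^2 - 1)/(r^3 - r)
R^r_{θ r θ} = ∂_r Γ^r_{θ θ} - ∂_θ Γ^r_{θ r} + Γ^r_{r m} Γ^m_{θ θ} - Γ^r_{θ m} Γ^m_{θ r}
  = ((r^4 - 4*r^2 - 1)/(r^2 - 1)^2) - (0) + (-2*r^2*(r^2 + 1)/(r^2 - 1)^2) - (-(r^2 + 1)^2/(r^2 - 1)^2) = -4*r^2/(r^2 - 1)^2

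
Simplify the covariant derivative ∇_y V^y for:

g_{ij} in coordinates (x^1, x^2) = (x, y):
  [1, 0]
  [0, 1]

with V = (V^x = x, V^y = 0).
All Christoffel symbols are zero.
∇_y V^y = ∂_y V^y + Γ^y_{y j} V^j
  = (0) + (0)(x) + (0)(0)
  = 0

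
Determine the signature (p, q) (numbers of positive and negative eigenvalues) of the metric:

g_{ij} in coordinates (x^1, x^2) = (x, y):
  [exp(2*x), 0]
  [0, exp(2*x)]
The metric is diagonal, so its eigenvalues are the diagonal entries: exp(2*x), exp(2*x) (at a generic point, where coordinate-dependent entries are positive).
2 positive, 0 negative.
(2, 0) - Riemannian (positive definite)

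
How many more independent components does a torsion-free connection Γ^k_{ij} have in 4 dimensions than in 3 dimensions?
Independent components in n dimensions: n × n(n+1)/2 = n^2(n+1)/2.
4D: 4 × 10 = 40
3D: 3 × 6 = 18
Difference = 40 - 18 = 22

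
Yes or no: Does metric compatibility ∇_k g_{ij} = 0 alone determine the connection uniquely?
One also needs vanishing torsion; metric compatibility plus torsion-freeness singles out the Levi-Civita connection.
No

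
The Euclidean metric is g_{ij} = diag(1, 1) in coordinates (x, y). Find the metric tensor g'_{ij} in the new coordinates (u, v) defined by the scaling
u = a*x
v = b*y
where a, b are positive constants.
Invert the transformation: x = u/a, y = v/b
g'_{ij} = (∂x^k/∂x'^i)(∂x^l/∂x'^j) g_{kl}; with g_{kl} = δ_{kl} this is Σ_k (∂x^k/∂x'^i)(∂x^k/∂x'^j).
Jacobian: ∂x/∂u = 1/a, ∂x/∂v = 0, ∂y/∂u = 0, ∂y/∂v = 1/b
g'_{uu} = (1/a)(1/a) + (0)(0) = 1/a^2
g'_{uv} = (1/a)(0) + (0)(1/b) = 0
g'_{vv} = (0)(0) + (1/b)(1/b) = 1/b^2
g'_{ij} = diag(1/a^2, 1/b^2)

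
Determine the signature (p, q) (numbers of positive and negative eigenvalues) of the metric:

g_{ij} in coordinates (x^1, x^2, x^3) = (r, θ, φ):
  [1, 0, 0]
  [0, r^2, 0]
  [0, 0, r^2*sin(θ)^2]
The metric is diagonal, so its eigenvalues are the diagonal entries: 1, r^2, r^2*sin(θ)^2 (at a generic point, where coordinate-dependent entries are positive).
3 positive, 0 negative.
(3, 0) - Riemannian (positive definite)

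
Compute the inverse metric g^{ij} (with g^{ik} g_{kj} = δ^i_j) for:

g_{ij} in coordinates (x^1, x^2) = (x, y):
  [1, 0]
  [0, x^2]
The metric is diagonal, so g^{ij} is diagonal with entries 1/g_{ii}: diag(1, 1/(x^2)).
g^{ij}:
  [1, 0]
  [0, 1/x^2]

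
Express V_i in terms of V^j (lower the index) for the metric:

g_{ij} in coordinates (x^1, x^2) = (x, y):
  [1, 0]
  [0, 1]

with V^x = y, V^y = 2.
V_i = g_{ij} V^j:
V_x = (1)(y) + (0)(2) = y
V_y = (0)(y) + (1)(2) = 2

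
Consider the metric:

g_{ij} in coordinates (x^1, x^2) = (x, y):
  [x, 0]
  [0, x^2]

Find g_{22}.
With x^1 = x, x^2 = y, g_{22} = g_{yy} is the row-2, column-2 entry of the matrix.
g_{22} = x^2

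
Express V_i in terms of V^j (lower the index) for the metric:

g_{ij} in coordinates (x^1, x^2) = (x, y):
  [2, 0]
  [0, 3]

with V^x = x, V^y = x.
V_i = g_{ij} V^j:
V_x = (2)(x) + (0)(x) = 2*x
V_y = (0)(x) + (3)(x) = 3*x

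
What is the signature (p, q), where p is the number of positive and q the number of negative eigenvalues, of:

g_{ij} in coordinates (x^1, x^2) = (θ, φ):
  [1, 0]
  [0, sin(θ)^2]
The metric is diagonal, so its eigenvalues are the diagonal entries: 1, sin(θ)^2 (at a generic point, where coordinate-dependent entries are positive).
2 positive, 0 negative.
(2, 0) - Riemannian (positive definite)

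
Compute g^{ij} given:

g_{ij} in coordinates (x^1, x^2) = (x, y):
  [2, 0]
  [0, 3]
The metric is diagonal, so g^{ij} is diagonal with entries 1/g_{ii}: diag(1/2, 1/3).
g^{ij}:
  [1/2, 0]
  [0, 1/3]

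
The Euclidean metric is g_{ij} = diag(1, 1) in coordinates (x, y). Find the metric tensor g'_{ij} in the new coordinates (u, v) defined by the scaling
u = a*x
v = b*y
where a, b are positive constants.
Invert the transformation: x = u/a, y = v/b
g'_{ij} = (∂x^k/∂x'^i)(∂x^l/∂x'^j) g_{kl}; with g_{kl} = δ_{kl} this is Σ_k (∂x^k/∂x'^i)(∂x^k/∂x'^j).
Jacobian: ∂x/∂u = 1/a, ∂x/∂v = 0, ∂y/∂u = 0, ∂y/∂v = 1/b
g'_{uu} = (1/a)(1/a) + (0)(0) = 1/a^2
g'_{uv} = (1/a)(0) + (0)(1/b) = 0
g'_{vv} = (0)(0) + (1/b)(1/b) = 1/b^2
g'_{ij} = diag(1/a^2, 1/b^2)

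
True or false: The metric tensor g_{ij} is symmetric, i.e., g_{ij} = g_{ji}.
By definition the metric is a symmetric bilinear form, g_{ij} = g_{ji}.
True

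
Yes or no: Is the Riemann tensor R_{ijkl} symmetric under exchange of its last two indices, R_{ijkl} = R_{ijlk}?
It is antisymmetric in the last pair: R_{ijkl} = -R_{ijlk}.
No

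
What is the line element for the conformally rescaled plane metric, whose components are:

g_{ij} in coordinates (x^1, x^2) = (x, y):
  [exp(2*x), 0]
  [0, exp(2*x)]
ds^2 = g_{ij} dx^i dx^j; only the non-zero components contribute.
ds^2 = exp(2*x) dx^2 + exp(2*x) dy^2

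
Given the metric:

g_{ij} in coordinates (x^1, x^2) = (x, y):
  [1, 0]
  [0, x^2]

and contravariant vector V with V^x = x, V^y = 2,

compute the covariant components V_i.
V_i = g_{ij} V^j:
V_x = (1)(x) + (0)(2) = x
V_y = (0)(x) + (x^2)(2) = 2*x^2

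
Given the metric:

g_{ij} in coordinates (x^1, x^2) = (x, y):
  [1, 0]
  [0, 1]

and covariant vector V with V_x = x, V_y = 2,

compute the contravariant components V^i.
Inverse metric (diagonal): g^{xx} = 1, g^{yy} = 1
V^i = g^{ij} V_j:
V^x = (1)(x) + (0)(2) = x
V^y = (0)(x) + (1)(2) = 2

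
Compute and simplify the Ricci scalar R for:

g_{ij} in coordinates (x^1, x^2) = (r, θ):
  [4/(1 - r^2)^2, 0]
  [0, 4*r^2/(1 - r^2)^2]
Non-zero Christoffel symbols (Γ^k_{ij} = Γ^k_{ji}):
Γ^r_{r r} = 2*r/(1 - r^2)
Γ^r_{θ θ} = (r^3 + r)/(r^2 - 1)
Γ^θ_{r θ} = (-r^2 - 1)/(r^3 - r)
Ricci tensor (R_{ij} = R^k_{ikj}): R_{rr} = -4/(r^2 - 1)^2, R_{rθ} = 0, R_{θθ} = -4*r^2/(r^2 - 1)^2
Inverse metric: g^{rr} = (1 - r^2)^2/4, g^{θθ} = (1 - r^2)^2/(4*r^2)
R = g^{ij} R_{ij} = ((1 - r^2)^2/4)(-4/(r^2 - 1)^2) + ((1 - r^2)^2/(4*r^2))(-4*r^2/(r^2 - 1)^2) = -2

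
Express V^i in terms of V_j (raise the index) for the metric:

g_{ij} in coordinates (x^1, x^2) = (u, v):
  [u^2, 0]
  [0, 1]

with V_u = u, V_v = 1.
Inverse metric (diagonal): g^{uu} = 1/u^2, g^{vv} = 1
V^i = g^{ij} V_j:
V^u = (1/u^2)(u) + (0)(1) = 1/u
V^v = (0)(u) + (1)(1) = 1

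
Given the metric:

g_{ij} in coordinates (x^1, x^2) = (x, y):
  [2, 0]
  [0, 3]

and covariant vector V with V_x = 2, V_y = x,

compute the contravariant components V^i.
Inverse metric (diagonal): g^{xx} = 1/2, g^{yy} = 1/3
V^i = g^{ij} V_j:
V^x = (1/2)(2) + (0)(x) = 1
V^y = (0)(2) + (1/3)(x) = x/3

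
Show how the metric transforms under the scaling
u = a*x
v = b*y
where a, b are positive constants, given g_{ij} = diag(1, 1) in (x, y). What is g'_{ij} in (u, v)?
Invert the transformation: x = u/a, y = v/b
g'_{ij} = (∂x^k/∂x'^i)(∂x^l/∂x'^j) g_{kl}; with g_{kl} = δ_{kl} this is Σ_k (∂x^k/∂x'^i)(∂x^k/∂x'^j).
Jacobian: ∂x/∂u = 1/a, ∂x/∂v = 0, ∂y/∂u = 0, ∂y/∂v = 1/b
g'_{uu} = (1/a)(1/a) + (0)(0) = 1/a^2
g'_{uv} = (1/a)(0) + (0)(1/b) = 0
g'_{vv} = (0)(0) + (1/b)(1/b) = 1/b^2
g'_{ij} = diag(1/a^2, 1/b^2)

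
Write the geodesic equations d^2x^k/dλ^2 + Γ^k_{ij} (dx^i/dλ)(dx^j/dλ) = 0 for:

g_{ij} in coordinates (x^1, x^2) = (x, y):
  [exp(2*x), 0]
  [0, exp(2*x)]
Geodesic equation: d^2x^k/dλ^2 + Γ^k_{ij} (dx^i/dλ)(dx^j/dλ) = 0.
Non-zero Christoffel symbols:
Γ^x_{x x} = 1
Γ^x_{y y} = -1
Γ^y_{x y} = 1
Substituting (the symmetric pair Γ^k_{ij}, Γ^k_{ji} combines into a factor 2):
d^2x/dλ^2 + (dx/dλ)^2 - (dy/dλ)^2 = 0
d^2y/dλ^2 + 2 (dx/dλ)(dy/dλ) = 0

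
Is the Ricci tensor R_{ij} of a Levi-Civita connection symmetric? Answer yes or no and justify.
R_{ij} = R^k_{ikj}; the pair symmetry R_{kilj} = R_{ljki} gives R_{ij} = R_{ji}.
Yes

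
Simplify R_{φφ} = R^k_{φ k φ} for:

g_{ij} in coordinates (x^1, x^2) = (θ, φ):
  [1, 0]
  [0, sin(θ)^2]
Non-zero Christoffel symbols (Γ^k_{ij} = Γ^k_{ji}):
Γ^θ_{φ φ} = -sin(2*θ)/2
Γ^φ_{θ φ} = 1/tan(θ)
R^θ_{φ θ φ} = ∂_θ Γ^θ_{φ φ} - ∂_φ Γ^θ_{φ θ} + Γ^θ_{θ m} Γ^m_{φ φ} - Γ^θ_{φ m} Γ^m_{φ θ}
  = (-cos(2*θ)) - (0) + (0) - (-cos(θ)^2) = sin(θ)^2
R^φ_{φ φ φ} = 0 (a repeated index in an antisymmetric pair)
R_{φφ} = R^θ_{φ θ φ} + R^φ_{φ φ φ} = (sin(θ)^2) + (0) = sin(θ)^2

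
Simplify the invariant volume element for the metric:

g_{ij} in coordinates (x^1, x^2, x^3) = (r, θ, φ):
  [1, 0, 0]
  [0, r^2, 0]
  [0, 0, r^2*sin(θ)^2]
det(g) = r^4*sin(θ)^2
√|det(g)| = r^2*sin(θ) (taking 0 < θ < π so that |sin(θ)| = sin(θ))
Volume element: dV = r^2*sin(θ) dr dθ dφ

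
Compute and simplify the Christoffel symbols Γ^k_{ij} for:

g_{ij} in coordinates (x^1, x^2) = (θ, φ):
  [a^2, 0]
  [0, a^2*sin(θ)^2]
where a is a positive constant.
Using Γ^k_{ij} = (1/2) g^{km} (∂_i g_{mj} + ∂_j g_{mi} - ∂_m g_{ij}); the metric is diagonal, so only the m = k term contributes.
Non-zero symbols (using the symmetry Γ^k_{ij} = Γ^k_{ji}):
Γ^θ_{φ φ} = (1/2) g^{θθ} (∂_φ g_{θφ} + ∂_φ g_{θφ} - ∂_θ g_{φφ}) = (1/2)(1/a^2)((0) + (0) - (a^2*sin(2*θ))) = -sin(2*θ)/2
Γ^φ_{θ φ} = (1/2) g^{φφ} (∂_θ g_{φφ} + ∂_φ g_{φθ} - ∂_φ g_{θφ}) = (1/2)(1/(a^2*sin(θ)^2))((a^2*sin(2*θ)) + (0) - (0)) = 1/tan(θ)
All other Christoffel symbols are zero.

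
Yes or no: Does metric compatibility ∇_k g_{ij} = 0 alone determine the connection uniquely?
One also needs vanishing torsion; metric compatibility plus torsion-freeness singles out the Levi-Civita connection.
No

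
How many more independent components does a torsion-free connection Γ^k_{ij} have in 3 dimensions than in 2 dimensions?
Independent components in n dimensions: n × n(n+1)/2 = n^2(n+1)/2.
3D: 3 × 6 = 18
2D: 2 × 3 = 6
Difference = 18 - 6 = 12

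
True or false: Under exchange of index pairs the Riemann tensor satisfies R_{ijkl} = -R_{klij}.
The pair-exchange symmetry has a plus sign: R_{ijkl} = +R_{klij}.
False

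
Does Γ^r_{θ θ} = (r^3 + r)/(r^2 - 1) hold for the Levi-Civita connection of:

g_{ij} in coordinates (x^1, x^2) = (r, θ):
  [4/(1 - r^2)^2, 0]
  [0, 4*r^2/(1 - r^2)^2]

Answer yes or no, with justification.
Γ^r_{θ θ} = (1/2) g^{rr} (∂_θ g_{rθ} + ∂_θ g_{rθ} - ∂_r g_{θθ}) = (1/2)((1 - r^2)^2/4)((0) + (0) - (-8*(r^3 + r)/(r^2 - 1)^3)) = (r^3 + r)/(r^2 - 1)
This equals the proposed value (r^3 + r)/(r^2 - 1).
Yes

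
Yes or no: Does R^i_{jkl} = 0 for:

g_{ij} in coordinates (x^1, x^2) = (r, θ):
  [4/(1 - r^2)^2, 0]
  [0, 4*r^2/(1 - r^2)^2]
Non-zero Christoffel symbols:
Γ^r_{r r} = 2*r/(1 - r^2)
Γ^r_{θ θ} = (r^3 + r)/(r^2 - 1)
Γ^θ_{r θ} = (-r^2 - 1)/(r^3 - r)
Ricci tensor: R_{rr} = -4/(r^2 - 1)^2, R_{rθ} = 0, R_{θθ} = -4*r^2/(r^2 - 1)^2
The Ricci tensor is non-zero, so the Riemann tensor is non-zero: not flat.
No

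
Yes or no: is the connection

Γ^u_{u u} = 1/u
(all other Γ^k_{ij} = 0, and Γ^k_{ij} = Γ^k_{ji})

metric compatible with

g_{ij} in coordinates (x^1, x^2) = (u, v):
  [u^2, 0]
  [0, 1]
Using ∇_k g_{ij} = ∂_k g_{ij} - Γ^m_{ki} g_{mj} - Γ^m_{kj} g_{im}:
e.g. ∇_u g_{uu} = (2*u) - (u) - (u) = 0
Every component ∇_k g_{ij} vanishes: the connection is metric compatible.
Yes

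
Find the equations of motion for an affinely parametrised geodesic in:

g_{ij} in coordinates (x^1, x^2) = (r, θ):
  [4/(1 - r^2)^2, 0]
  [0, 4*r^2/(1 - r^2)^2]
Geodesic equation: d^2x^k/dλ^2 + Γ^k_{ij} (dx^i/dλ)(dx^j/dλ) = 0.
Non-zero Christoffel symbols:
Γ^r_{r r} = 2*r/(1 - r^2)
Γ^r_{θ θ} = (r^3 + r)/(r^2 - 1)
Γ^θ_{r θ} = (-r^2 - 1)/(r^3 - r)
Substituting (the symmetric pair Γ^k_{ij}, Γ^k_{ji} combines into a factor 2):
d^2r/dλ^2 + (2*r/(1 - r^2)) (dr/dλ)^2 + ((r^3 + r)/(r^2 - 1)) (dθ/dλ)^2 = 0
d^2θ/dλ^2 + ((-2*r^2 - 2)/(r^3 - r)) (dr/dλ)(dθ/dλ) = 0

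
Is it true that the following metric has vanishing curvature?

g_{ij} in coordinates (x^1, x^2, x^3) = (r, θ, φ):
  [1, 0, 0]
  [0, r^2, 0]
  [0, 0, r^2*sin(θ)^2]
Non-zero Christoffel symbols:
Γ^r_{θ θ} = -r
Γ^r_{φ φ} = -r*sin(θ)^2
Γ^θ_{r θ} = 1/r
Γ^θ_{φ φ} = -sin(2*θ)/2
Γ^φ_{r φ} = 1/r
Γ^φ_{θ φ} = 1/tan(θ)
Ricci tensor: R_{rr} = 0, R_{rθ} = 0, R_{rφ} = 0, R_{θθ} = 0, R_{θφ} = 0, R_{φφ} = 0
All R_{ij} vanish; in 3 dimensions the Riemann tensor is fully determined by the Ricci tensor, so R^i_{jkl} = 0: the metric is flat (curvilinear coordinates on flat space).
Yes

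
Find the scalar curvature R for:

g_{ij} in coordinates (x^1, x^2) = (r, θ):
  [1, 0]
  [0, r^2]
Non-zero Christoffel symbols (Γ^k_{ij} = Γ^k_{ji}):
Γ^r_{θ θ} = -r
Γ^θ_{r θ} = 1/r
Ricci tensor (R_{ij} = R^k_{ikj}): R_{rr} = 0, R_{rθ} = 0, R_{θθ} = 0
Inverse metric: g^{rr} = 1, g^{θθ} = 1/r^2
R = g^{ij} R_{ij} = (1)(0) + (1/r^2)(0) = 0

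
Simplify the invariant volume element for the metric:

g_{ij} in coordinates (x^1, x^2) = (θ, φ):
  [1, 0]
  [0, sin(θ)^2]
det(g) = sin(θ)^2
√|det(g)| = sin(θ) (taking 0 < θ < π so that |sin(θ)| = sin(θ))
Volume element: dV = sin(θ) dθ dφ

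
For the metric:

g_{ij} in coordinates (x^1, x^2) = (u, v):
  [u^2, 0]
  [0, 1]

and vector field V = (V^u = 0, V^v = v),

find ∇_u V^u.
Non-zero Christoffel symbols:
Γ^u_{u u} = 1/u
∇_u V^u = ∂_u V^u + Γ^u_{u j} V^j
  = (0) + (1/u)(0) + (0)(v)
  = 0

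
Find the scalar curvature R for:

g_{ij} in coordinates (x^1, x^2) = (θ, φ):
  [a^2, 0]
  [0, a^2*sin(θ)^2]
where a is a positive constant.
Non-zero Christoffel symbols (Γ^k_{ij} = Γ^k_{ji}):
Γ^θ_{φ φ} = -sin(2*θ)/2
Γ^φ_{θ φ} = 1/tan(θ)
Ricci tensor (R_{ij} = R^k_{ikj}): R_{θθ} = 1, R_{θφ} = 0, R_{φφ} = sin(θ)^2
Inverse metric: g^{θθ} = 1/a^2, g^{φφ} = 1/(a^2*sin(θ)^2)
R = g^{ij} R_{ij} = (1/a^2)(1) + (1/(a^2*sin(θ)^2))(sin(θ)^2) = 2/a^2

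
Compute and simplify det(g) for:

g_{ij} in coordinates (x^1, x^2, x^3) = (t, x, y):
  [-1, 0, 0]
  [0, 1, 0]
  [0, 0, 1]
Diagonal metric: det(g) = g_{11}·g_{22}·g_{33}
= (-1)·(1)·(1)
det(g) = -1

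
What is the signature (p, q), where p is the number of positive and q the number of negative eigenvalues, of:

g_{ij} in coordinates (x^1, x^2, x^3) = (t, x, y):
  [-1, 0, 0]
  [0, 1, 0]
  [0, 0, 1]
The metric is diagonal, so its eigenvalues are the diagonal entries: -1, 1, 1 (at a generic point, where coordinate-dependent entries are positive).
2 positive, 1 negative.
(2, 1) - Lorentzian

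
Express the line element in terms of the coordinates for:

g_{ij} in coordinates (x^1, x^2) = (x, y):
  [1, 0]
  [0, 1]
ds^2 = g_{ij} dx^i dx^j; only the non-zero components contribute.
ds^2 = dx^2 + dy^2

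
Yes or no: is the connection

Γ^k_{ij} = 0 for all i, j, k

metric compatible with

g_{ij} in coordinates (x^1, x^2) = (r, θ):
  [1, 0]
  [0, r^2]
Using ∇_k g_{ij} = ∂_k g_{ij} - Γ^m_{ki} g_{mj} - Γ^m_{kj} g_{im}:
∇_r g_{θθ} = (2*r) - (0) - (0) = 2*r ≠ 0
So the connection is not metric compatible (it is not the Levi-Civita connection).
No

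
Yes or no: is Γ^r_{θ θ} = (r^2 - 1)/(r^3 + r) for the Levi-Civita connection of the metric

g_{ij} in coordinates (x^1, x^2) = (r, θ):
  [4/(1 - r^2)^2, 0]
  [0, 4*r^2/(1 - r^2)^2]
Γ^r_{θ θ} = (1/2) g^{rr} (∂_θ g_{rθ} + ∂_θ g_{rθ} - ∂_r g_{θθ}) = (1/2)((1 - r^2)^2/4)((0) + (0) - (-8*(r^3 + r)/(r^2 - 1)^3)) = (r^3 + r)/(r^2 - 1)
This differs from the proposed value (r^2 - 1)/(r^3 + r).
No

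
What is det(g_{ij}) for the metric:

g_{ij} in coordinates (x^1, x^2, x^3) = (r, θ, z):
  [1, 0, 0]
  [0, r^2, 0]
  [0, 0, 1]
Diagonal metric: det(g) = g_{11}·g_{22}·g_{33}
= (1)·(r^2)·(1)
det(g) = r^2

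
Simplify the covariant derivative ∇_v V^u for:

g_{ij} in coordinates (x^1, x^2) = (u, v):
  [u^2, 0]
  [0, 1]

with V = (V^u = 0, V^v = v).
Non-zero Christoffel symbols:
Γ^u_{u u} = 1/u
∇_v V^u = ∂_v V^u + Γ^u_{v j} V^j
  = (0) + (0)(0) + (0)(v)
  = 0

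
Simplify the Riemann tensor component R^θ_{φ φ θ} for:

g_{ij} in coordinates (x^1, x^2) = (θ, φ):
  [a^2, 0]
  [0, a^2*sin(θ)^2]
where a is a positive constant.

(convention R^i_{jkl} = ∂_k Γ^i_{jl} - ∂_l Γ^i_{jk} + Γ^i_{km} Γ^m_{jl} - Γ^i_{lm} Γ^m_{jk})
Non-zero Christoffel symbols (Γ^k_{ij} = Γ^k_{ji}):
Γ^θ_{φ φ} = -sin(2*θ)/2
Γ^φ_{θ φ} = 1/tan(θ)
R^θ_{φ φ θ} = ∂_φ Γ^θ_{φ θ} - ∂_θ Γ^θ_{φ φ} + Γ^θ_{φ m} Γ^m_{φ θ} - Γ^θ_{θ m} Γ^m_{φ φ}
  = (0) - (-cos(2*θ)) + (-cos(θ)^2) - (0) = -sin(θ)^2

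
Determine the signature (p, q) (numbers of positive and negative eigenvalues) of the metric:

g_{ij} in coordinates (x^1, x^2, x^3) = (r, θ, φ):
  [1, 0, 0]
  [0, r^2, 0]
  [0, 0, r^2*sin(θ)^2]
The metric is diagonal, so its eigenvalues are the diagonal entries: 1, r^2, r^2*sin(θ)^2 (at a generic point, where coordinate-dependent entries are positive).
3 positive, 0 negative.
(3, 0) - Riemannian (positive definite)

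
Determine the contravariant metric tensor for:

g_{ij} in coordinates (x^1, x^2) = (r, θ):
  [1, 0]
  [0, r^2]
The metric is diagonal, so g^{ij} is diagonal with entries 1/g_{ii}: diag(1, 1/(r^2)).
g^{ij}:
  [1, 0]
  [0, 1/r^2]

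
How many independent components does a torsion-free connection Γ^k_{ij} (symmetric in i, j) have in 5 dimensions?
Γ^k_{ij} has n choices for the upper index and n(n+1)/2 independent symmetric lower index pairs.
Total = 5 × 5×6/2 = 5 × 15 = 75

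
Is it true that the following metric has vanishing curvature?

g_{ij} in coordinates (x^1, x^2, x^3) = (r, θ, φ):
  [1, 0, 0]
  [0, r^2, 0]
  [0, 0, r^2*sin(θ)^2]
Non-zero Christoffel symbols:
Γ^r_{θ θ} = -r
Γ^r_{φ φ} = -r*sin(θ)^2
Γ^θ_{r θ} = 1/r
Γ^θ_{φ φ} = -sin(2*θ)/2
Γ^φ_{r φ} = 1/r
Γ^φ_{θ φ} = 1/tan(θ)
Ricci tensor: R_{rr} = 0, R_{rθ} = 0, R_{rφ} = 0, R_{θθ} = 0, R_{θφ} = 0, R_{φφ} = 0
All R_{ij} vanish; in 3 dimensions the Riemann tensor is fully determined by the Ricci tensor, so R^i_{jkl} = 0: the metric is flat (curvilinear coordinates on flat space).
Yes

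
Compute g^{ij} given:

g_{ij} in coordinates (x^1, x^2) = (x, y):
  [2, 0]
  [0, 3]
The metric is diagonal, so g^{ij} is diagonal with entries 1/g_{ii}: diag(1/2, 1/3).
g^{ij}:
  [1/2, 0]
  [0, 1/3]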